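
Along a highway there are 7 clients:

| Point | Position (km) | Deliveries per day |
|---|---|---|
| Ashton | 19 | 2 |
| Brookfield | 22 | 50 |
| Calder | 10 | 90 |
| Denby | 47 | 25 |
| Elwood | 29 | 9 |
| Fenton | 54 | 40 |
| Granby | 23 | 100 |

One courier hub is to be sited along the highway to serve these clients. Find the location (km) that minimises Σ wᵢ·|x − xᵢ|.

For a sum of weighted absolute distances on a line, the optimum is the weighted median (not the mean). Total weight W = 316; half-weight = 158.
Sort by position and accumulate weight:
  km 10 (Calder, w=90) → cum 90
  km 19 (Ashton, w=2) → cum 92
  km 22 (Brookfield, w=50) → cum 142
  km 23 (Granby, w=100) → cum 242  ≥ 158 → median here
  km 29 (Elwood, w=9) → cum 251
  km 47 (Denby, w=25) → cum 276
  km 54 (Fenton, w=40) → cum 316
Optimal location: km 23.

x = 23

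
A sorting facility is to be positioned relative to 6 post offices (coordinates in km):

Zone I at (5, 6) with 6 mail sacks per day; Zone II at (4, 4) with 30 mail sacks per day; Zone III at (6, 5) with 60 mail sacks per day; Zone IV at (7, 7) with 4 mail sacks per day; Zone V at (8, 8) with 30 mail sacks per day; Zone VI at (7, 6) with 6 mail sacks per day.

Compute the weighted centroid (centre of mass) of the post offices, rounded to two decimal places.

(6.03, 5.59)

The minimiser of Σwᵢ‖p−pᵢ‖² is the weighted centroid p* = (Σwᵢpᵢ)/(Σwᵢ).
Σwᵢ = 136.
Σwᵢxᵢ = 6·5 + 30·4 + 60·6 + 4·7 + 30·8 + 6·7 = 820.
Σwᵢyᵢ = 6·6 + 30·4 + 60·5 + 4·7 + 30·8 + 6·6 = 760.
x* = 820/136 = 6.03, y* = 760/136 = 5.59.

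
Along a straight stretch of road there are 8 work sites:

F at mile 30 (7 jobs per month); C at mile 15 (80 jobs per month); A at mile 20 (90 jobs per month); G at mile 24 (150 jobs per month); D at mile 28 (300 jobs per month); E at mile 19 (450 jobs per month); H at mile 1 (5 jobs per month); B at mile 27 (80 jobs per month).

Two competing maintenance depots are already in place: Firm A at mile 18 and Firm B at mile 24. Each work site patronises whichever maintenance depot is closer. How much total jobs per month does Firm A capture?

The indifferent point is the midpoint (18+24)/2 = 21; work sites left of it (closer to Firm A at 18) go to Firm A, those right go to Firm B.
  H at 1 (w=5) → Firm A
  C at 15 (w=80) → Firm A
  E at 19 (w=450) → Firm A
  A at 20 (w=90) → Firm A
  G at 24 (w=150) → Firm B
  B at 27 (w=80) → Firm B
  D at 28 (w=300) → Firm B
  F at 30 (w=7) → Firm B
Firm A captures 625; Firm B captures 537.

625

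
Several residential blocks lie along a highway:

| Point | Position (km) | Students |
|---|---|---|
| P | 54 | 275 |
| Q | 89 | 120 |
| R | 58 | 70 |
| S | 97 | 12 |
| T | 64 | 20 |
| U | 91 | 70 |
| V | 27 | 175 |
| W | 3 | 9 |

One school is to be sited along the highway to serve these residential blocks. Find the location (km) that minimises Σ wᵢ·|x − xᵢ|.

For a sum of weighted absolute distances on a line, the optimum is the weighted median (not the mean). Total weight W = 751; half-weight = 375.5.
Sort by position and accumulate weight:
  km 3 (W, w=9) → cum 9
  km 27 (V, w=175) → cum 184
  km 54 (P, w=275) → cum 459  ≥ 375.5 → median here
  km 58 (R, w=70) → cum 529
  km 64 (T, w=20) → cum 549
  km 89 (Q, w=120) → cum 669
  km 91 (U, w=70) → cum 739
  km 97 (S, w=12) → cum 751
Optimal location: km 54.

x = 54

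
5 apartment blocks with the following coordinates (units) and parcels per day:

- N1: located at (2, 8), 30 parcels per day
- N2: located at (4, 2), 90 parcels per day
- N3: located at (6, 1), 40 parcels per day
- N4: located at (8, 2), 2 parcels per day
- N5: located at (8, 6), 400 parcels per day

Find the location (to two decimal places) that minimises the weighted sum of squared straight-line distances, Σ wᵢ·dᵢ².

(6.90, 5.10)

The minimiser of Σwᵢ‖p−pᵢ‖² is the weighted centroid p* = (Σwᵢpᵢ)/(Σwᵢ).
Σwᵢ = 562.
Σwᵢxᵢ = 30·2 + 90·4 + 40·6 + 2·8 + 400·8 = 3876.
Σwᵢyᵢ = 30·8 + 90·2 + 40·1 + 2·2 + 400·6 = 2864.
x* = 3876/562 = 6.90, y* = 2864/562 = 5.10.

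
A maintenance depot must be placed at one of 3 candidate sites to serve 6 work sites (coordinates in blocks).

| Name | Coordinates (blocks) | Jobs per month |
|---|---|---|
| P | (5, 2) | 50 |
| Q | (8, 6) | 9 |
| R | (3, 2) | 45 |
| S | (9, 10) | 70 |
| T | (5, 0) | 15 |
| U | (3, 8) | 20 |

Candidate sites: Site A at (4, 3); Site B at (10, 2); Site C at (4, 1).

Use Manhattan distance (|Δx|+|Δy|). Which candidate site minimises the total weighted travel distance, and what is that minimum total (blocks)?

Total weighted distance at each candidate:
  Site A (4, 3): total = 1273
  Site B (10, 2): total = 1614
  Site C (4, 1): total = 1441
Minimum is at Site A with total 1273 blocks.

Site A, total 1273 blocks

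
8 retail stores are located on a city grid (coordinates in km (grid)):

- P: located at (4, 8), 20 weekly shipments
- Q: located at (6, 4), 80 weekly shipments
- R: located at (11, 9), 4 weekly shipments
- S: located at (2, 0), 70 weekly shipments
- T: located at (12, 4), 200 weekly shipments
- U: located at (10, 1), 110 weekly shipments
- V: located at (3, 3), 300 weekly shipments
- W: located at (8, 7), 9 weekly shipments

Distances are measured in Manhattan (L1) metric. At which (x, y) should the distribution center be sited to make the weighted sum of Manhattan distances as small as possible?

(6, 3)

Manhattan distance separates: Σwᵢ(|x−xᵢ|+|y−yᵢ|) = Σwᵢ|x−xᵢ| + Σwᵢ|y−yᵢ|, so x and y are optimised independently as 1-D weighted medians.
Total weight W = 793; half = 396.5.
x-coordinate, sorted with cumulative weight:
  x=2 (S, w=70) cum 70
  x=3 (V, w=300) cum 370
  x=4 (P, w=20) cum 390
  x=6 (Q, w=80) cum 470  ← median
  x=8 (W, w=9) cum 479
  x=10 (U, w=110) cum 589
  x=11 (R, w=4) cum 593
  x=12 (T, w=200) cum 793
⇒ x* = 6
y-coordinate, sorted with cumulative weight:
  y=0 (S, w=70) cum 70
  y=1 (U, w=110) cum 180
  y=3 (V, w=300) cum 480  ← median
  y=4 (Q, w=80) cum 560
  y=4 (T, w=200) cum 760
  y=7 (W, w=9) cum 769
  y=8 (P, w=20) cum 789
  y=9 (R, w=4) cum 793
⇒ y* = 3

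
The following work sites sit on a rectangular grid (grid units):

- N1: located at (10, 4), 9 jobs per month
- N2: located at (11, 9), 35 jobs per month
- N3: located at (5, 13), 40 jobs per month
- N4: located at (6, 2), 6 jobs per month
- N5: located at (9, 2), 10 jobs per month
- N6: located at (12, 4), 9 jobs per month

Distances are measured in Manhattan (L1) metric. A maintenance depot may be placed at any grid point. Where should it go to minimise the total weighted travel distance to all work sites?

(9, 9)

Manhattan distance separates: Σwᵢ(|x−xᵢ|+|y−yᵢ|) = Σwᵢ|x−xᵢ| + Σwᵢ|y−yᵢ|, so x and y are optimised independently as 1-D weighted medians.
Total weight W = 109; half = 54.5.
x-coordinate, sorted with cumulative weight:
  x=5 (N3, w=40) cum 40
  x=6 (N4, w=6) cum 46
  x=9 (N5, w=10) cum 56  ← median
  x=10 (N1, w=9) cum 65
  x=11 (N2, w=35) cum 100
  x=12 (N6, w=9) cum 109
⇒ x* = 9
y-coordinate, sorted with cumulative weight:
  y=2 (N4, w=6) cum 6
  y=2 (N5, w=10) cum 16
  y=4 (N1, w=9) cum 25
  y=4 (N6, w=9) cum 34
  y=9 (N2, w=35) cum 69  ← median
  y=13 (N3, w=40) cum 109
⇒ y* = 9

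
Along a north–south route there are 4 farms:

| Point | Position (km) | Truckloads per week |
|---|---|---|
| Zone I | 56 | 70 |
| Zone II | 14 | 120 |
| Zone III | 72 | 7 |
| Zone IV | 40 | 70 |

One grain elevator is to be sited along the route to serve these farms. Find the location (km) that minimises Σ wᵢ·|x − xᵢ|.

x = 40

For a sum of weighted absolute distances on a line, the optimum is the weighted median (not the mean). Total weight W = 267; half-weight = 133.5.
Sort by position and accumulate weight:
  km 14 (Zone II, w=120) → cum 120
  km 40 (Zone IV, w=70) → cum 190  ≥ 133.5 → median here
  km 56 (Zone I, w=70) → cum 260
  km 72 (Zone III, w=7) → cum 267
Optimal location: km 40.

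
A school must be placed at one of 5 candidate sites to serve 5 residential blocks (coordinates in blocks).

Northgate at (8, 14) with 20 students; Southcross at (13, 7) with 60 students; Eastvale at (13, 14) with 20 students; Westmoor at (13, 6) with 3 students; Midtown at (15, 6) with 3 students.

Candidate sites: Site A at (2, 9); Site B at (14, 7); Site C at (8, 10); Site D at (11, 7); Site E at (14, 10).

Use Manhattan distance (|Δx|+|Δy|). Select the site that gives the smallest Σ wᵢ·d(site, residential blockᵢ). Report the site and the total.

Total weighted distance at each candidate:
  Site A (2, 9): total = 1410
  Site B (14, 7): total = 492
  Site C (8, 10): total = 800
  Site D (11, 7): total = 524
  Site E (14, 10): total = 570
Minimum is at Site B with total 492 blocks.

Site B, total 492 blocks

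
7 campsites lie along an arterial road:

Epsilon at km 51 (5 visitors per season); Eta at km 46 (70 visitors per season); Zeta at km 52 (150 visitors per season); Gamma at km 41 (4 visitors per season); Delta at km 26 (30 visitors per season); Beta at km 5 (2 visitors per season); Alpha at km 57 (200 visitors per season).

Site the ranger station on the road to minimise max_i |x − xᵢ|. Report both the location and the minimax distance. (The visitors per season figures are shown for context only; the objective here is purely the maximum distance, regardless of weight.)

location 31, max distance 26

The 1-center on a line is the midpoint of the two extreme points: leftmost at 5, rightmost at 57.
Optimal location = (5 + 57)/2 = 31; maximum distance = (57 − 5)/2 = 26.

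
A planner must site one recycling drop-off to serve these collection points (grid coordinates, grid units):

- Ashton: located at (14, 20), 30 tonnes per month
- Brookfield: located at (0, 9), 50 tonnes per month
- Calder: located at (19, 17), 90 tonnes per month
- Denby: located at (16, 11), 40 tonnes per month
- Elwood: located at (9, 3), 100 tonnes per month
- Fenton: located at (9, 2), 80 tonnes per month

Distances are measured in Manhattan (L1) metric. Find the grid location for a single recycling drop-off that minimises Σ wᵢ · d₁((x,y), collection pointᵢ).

Manhattan distance separates: Σwᵢ(|x−xᵢ|+|y−yᵢ|) = Σwᵢ|x−xᵢ| + Σwᵢ|y−yᵢ|, so x and y are optimised independently as 1-D weighted medians.
Total weight W = 390; half = 195.
x-coordinate, sorted with cumulative weight:
  x=0 (Brookfield, w=50) cum 50
  x=9 (Elwood, w=100) cum 150
  x=9 (Fenton, w=80) cum 230  ← median
  x=14 (Ashton, w=30) cum 260
  x=16 (Denby, w=40) cum 300
  x=19 (Calder, w=90) cum 390
⇒ x* = 9
y-coordinate, sorted with cumulative weight:
  y=2 (Fenton, w=80) cum 80
  y=3 (Elwood, w=100) cum 180
  y=9 (Brookfield, w=50) cum 230  ← median
  y=11 (Denby, w=40) cum 270
  y=17 (Calder, w=90) cum 360
  y=20 (Ashton, w=30) cum 390
⇒ y* = 9

(9, 9)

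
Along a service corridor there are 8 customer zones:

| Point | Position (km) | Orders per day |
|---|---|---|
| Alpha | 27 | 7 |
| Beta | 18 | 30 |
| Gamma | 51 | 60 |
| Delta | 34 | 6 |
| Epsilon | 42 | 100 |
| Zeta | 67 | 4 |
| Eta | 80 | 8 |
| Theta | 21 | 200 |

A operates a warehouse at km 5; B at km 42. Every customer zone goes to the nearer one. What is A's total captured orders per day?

230

The indifferent point is the midpoint (5+42)/2 = 23.5; customer zones left of it (closer to A at 5) go to A, those right go to B.
  Beta at 18 (w=30) → A
  Theta at 21 (w=200) → A
  Alpha at 27 (w=7) → B
  Delta at 34 (w=6) → B
  Epsilon at 42 (w=100) → B
  Gamma at 51 (w=60) → B
  Zeta at 67 (w=4) → B
  Eta at 80 (w=8) → B
A captures 230; B captures 185.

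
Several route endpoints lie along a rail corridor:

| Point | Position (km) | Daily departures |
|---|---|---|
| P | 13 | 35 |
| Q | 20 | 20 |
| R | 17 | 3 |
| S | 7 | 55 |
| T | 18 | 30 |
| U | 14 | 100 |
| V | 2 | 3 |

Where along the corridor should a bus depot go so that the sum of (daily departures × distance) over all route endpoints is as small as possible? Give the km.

For a sum of weighted absolute distances on a line, the optimum is the weighted median (not the mean). Total weight W = 246; half-weight = 123.
Sort by position and accumulate weight:
  km 2 (V, w=3) → cum 3
  km 7 (S, w=55) → cum 58
  km 13 (P, w=35) → cum 93
  km 14 (U, w=100) → cum 193  ≥ 123 → median here
  km 17 (R, w=3) → cum 196
  km 18 (T, w=30) → cum 226
  km 20 (Q, w=20) → cum 246
Optimal location: km 14.

x = 14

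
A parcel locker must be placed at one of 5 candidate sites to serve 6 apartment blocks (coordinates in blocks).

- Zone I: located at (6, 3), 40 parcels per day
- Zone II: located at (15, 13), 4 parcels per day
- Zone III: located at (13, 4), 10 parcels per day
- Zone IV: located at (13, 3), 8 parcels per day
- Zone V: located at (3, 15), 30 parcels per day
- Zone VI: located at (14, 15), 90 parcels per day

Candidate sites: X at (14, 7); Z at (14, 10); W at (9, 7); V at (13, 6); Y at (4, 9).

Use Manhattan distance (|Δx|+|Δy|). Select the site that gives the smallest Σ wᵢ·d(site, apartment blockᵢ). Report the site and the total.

Z, total 1680 blocks

Total weighted distance at each candidate:
  X (14, 7): total = 1878
  Z (14, 10): total = 1680
  W (9, 7): total = 2052
  V (13, 6): total = 1950
  Y (4, 9): total = 2290
Minimum is at Z with total 1680 blocks.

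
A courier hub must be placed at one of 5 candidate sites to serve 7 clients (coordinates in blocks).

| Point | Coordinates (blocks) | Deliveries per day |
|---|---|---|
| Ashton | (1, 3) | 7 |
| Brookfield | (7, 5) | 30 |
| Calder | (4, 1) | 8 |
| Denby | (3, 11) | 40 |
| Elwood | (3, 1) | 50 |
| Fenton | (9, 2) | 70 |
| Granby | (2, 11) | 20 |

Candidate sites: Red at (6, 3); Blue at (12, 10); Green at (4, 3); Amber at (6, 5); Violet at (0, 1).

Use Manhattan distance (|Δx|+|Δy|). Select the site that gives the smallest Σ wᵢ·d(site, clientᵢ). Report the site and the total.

Green, total 1317 blocks

Total weighted distance at each candidate:
  Red (6, 3): total = 1367
  Blue (12, 10): total = 2852
  Green (4, 3): total = 1317
  Amber (6, 5): total = 1457
  Violet (0, 1): total = 1993
Minimum is at Green with total 1317 blocks.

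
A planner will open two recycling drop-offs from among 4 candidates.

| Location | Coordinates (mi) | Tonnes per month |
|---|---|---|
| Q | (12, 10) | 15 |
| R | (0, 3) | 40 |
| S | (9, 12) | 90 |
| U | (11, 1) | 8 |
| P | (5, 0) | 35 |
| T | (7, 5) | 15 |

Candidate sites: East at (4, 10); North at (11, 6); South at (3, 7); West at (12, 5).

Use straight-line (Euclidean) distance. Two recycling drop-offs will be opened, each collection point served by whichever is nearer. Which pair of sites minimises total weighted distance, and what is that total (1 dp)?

{North, South}, total 1187.7

Evaluate every pair (each demand assigned to the nearer of the two):
  {North, South}: total = 1187.7
  {East, South}: total = 1206.6
  {East, North}: total = 1267.8
  {East, West}: total = 1291.2
  {South, West}: total = 1315.3
  {North, West}: total = 1478.9
Best pair: {North, South} with total 1187.7.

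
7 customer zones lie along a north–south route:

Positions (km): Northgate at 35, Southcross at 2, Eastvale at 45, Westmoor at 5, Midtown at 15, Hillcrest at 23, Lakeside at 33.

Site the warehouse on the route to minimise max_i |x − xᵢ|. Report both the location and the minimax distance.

location 23.5, max distance 21.5

The 1-center on a line is the midpoint of the two extreme points: leftmost at 2, rightmost at 45.
Optimal location = (2 + 45)/2 = 23.5; maximum distance = (45 − 2)/2 = 21.5.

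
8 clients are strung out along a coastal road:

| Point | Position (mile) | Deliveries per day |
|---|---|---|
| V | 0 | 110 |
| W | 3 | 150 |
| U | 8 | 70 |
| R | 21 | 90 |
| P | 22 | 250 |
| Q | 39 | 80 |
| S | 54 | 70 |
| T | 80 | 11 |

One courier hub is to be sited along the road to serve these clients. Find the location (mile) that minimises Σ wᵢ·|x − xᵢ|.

For a sum of weighted absolute distances on a line, the optimum is the weighted median (not the mean). Total weight W = 831; half-weight = 415.5.
Sort by position and accumulate weight:
  mile 0 (V, w=110) → cum 110
  mile 3 (W, w=150) → cum 260
  mile 8 (U, w=70) → cum 330
  mile 21 (R, w=90) → cum 420  ≥ 415.5 → median here
  mile 22 (P, w=250) → cum 670
  mile 39 (Q, w=80) → cum 750
  mile 54 (S, w=70) → cum 820
  mile 80 (T, w=11) → cum 831
Optimal location: mile 21.

x = 21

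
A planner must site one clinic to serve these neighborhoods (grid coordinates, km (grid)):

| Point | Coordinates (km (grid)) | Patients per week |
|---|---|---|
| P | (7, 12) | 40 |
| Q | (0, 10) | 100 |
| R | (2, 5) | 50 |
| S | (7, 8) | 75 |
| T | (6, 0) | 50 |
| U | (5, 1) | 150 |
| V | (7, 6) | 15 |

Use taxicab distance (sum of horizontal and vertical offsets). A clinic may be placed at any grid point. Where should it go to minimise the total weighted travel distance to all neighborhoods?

Manhattan distance separates: Σwᵢ(|x−xᵢ|+|y−yᵢ|) = Σwᵢ|x−xᵢ| + Σwᵢ|y−yᵢ|, so x and y are optimised independently as 1-D weighted medians.
Total weight W = 480; half = 240.
x-coordinate, sorted with cumulative weight:
  x=0 (Q, w=100) cum 100
  x=2 (R, w=50) cum 150
  x=5 (U, w=150) cum 300  ← median
  x=6 (T, w=50) cum 350
  x=7 (P, w=40) cum 390
  x=7 (S, w=75) cum 465
  x=7 (V, w=15) cum 480
⇒ x* = 5
y-coordinate, sorted with cumulative weight:
  y=0 (T, w=50) cum 50
  y=1 (U, w=150) cum 200
  y=5 (R, w=50) cum 250  ← median
  y=6 (V, w=15) cum 265
  y=8 (S, w=75) cum 340
  y=10 (Q, w=100) cum 440
  y=12 (P, w=40) cum 480
⇒ y* = 5

(5, 5)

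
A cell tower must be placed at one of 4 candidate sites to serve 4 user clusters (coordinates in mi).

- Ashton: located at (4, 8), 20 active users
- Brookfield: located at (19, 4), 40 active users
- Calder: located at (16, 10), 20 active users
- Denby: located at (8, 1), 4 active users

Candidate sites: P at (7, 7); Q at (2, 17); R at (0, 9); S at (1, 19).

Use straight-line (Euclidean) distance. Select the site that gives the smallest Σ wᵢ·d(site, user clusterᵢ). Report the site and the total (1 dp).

Total weighted distance at each candidate:
  P (7, 7): total = 772.1
  Q (2, 17): total = 1421.8
  R (0, 9): total = 1234.2
  S (1, 19): total = 1592.4
Minimum is at P with total 772.1 mi.

P, total 772.1 mi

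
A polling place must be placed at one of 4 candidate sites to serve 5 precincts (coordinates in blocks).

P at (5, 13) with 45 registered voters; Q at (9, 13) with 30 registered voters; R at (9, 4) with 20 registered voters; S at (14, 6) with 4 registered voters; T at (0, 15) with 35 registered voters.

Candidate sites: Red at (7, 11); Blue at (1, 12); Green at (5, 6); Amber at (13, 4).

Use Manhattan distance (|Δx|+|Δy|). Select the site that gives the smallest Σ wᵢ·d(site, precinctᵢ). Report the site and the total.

Total weighted distance at each candidate:
  Red (7, 11): total = 913
  Blue (1, 12): total = 1031
  Green (5, 6): total = 1291
  Amber (13, 4): total = 2087
Minimum is at Red with total 913 blocks.

Red, total 913 blocks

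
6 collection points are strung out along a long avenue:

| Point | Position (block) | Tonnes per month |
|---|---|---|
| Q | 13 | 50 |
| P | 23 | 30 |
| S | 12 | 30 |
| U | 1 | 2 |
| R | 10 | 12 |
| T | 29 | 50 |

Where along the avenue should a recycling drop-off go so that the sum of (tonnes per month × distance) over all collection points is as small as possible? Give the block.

x = 13

For a sum of weighted absolute distances on a line, the optimum is the weighted median (not the mean). Total weight W = 174; half-weight = 87.
Sort by position and accumulate weight:
  block 1 (U, w=2) → cum 2
  block 10 (R, w=12) → cum 14
  block 12 (S, w=30) → cum 44
  block 13 (Q, w=50) → cum 94  ≥ 87 → median here
  block 23 (P, w=30) → cum 124
  block 29 (T, w=50) → cum 174
Optimal location: block 13.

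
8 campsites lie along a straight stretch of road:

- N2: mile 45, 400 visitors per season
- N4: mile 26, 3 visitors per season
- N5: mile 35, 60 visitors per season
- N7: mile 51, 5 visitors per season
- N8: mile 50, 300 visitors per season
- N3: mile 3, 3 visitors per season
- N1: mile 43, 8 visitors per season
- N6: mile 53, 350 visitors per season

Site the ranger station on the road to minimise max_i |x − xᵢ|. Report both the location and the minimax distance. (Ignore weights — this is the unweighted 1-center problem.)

location 28, max distance 25

The 1-center on a line is the midpoint of the two extreme points: leftmost at 3, rightmost at 53.
Optimal location = (3 + 53)/2 = 28; maximum distance = (53 − 3)/2 = 25.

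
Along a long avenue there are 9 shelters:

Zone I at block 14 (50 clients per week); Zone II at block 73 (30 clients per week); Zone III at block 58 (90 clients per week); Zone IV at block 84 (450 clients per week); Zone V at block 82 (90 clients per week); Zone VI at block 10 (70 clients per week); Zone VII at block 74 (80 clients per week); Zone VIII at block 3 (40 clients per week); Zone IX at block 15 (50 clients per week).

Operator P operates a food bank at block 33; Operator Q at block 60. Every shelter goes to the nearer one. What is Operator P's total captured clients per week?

The indifferent point is the midpoint (33+60)/2 = 46.5; shelters left of it (closer to Operator P at 33) go to Operator P, those right go to Operator Q.
  Zone VIII at 3 (w=40) → Operator P
  Zone VI at 10 (w=70) → Operator P
  Zone I at 14 (w=50) → Operator P
  Zone IX at 15 (w=50) → Operator P
  Zone III at 58 (w=90) → Operator Q
  Zone II at 73 (w=30) → Operator Q
  Zone VII at 74 (w=80) → Operator Q
  Zone V at 82 (w=90) → Operator Q
  Zone IV at 84 (w=450) → Operator Q
Operator P captures 210; Operator Q captures 740.

210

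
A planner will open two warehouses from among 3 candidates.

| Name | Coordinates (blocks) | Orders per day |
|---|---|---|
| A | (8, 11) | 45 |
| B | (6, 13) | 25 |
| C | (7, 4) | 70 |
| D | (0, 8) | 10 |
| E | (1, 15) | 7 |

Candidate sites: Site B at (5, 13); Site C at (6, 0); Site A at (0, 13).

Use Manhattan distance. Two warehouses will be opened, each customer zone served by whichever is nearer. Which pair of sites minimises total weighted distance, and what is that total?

Evaluate every pair (each demand assigned to the nearer of the two):
  {Site B, Site C}: total = 742
  {Site C, Site A}: total = 1021
  {Site B, Site A}: total = 1091
Best pair: {Site B, Site C} with total 742.

{Site B, Site C}, total 742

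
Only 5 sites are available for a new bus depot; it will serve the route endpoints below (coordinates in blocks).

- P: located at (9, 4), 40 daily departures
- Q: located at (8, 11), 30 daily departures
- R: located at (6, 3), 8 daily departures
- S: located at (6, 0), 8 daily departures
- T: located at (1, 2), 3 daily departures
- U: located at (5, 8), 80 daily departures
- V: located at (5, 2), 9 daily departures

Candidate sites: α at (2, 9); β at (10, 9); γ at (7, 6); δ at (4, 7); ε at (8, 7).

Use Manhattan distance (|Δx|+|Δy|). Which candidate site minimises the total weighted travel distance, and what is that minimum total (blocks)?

Total weighted distance at each candidate:
  α (2, 9): total = 1338
  β (10, 9): total = 1180
  γ (7, 6): total = 832
  δ (4, 7): total = 918
  ε (8, 7): total = 828
Minimum is at ε with total 828 blocks.

ε, total 828 blocks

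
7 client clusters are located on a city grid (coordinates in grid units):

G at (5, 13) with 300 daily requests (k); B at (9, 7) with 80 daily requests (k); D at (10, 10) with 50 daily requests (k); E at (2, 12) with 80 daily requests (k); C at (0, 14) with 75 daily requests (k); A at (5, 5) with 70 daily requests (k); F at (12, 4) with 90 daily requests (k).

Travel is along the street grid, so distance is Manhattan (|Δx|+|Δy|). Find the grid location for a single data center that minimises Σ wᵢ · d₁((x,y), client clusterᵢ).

Manhattan distance separates: Σwᵢ(|x−xᵢ|+|y−yᵢ|) = Σwᵢ|x−xᵢ| + Σwᵢ|y−yᵢ|, so x and y are optimised independently as 1-D weighted medians.
Total weight W = 745; half = 372.5.
x-coordinate, sorted with cumulative weight:
  x=0 (C, w=75) cum 75
  x=2 (E, w=80) cum 155
  x=5 (G, w=300) cum 455  ← median
  x=5 (A, w=70) cum 525
  x=9 (B, w=80) cum 605
  x=10 (D, w=50) cum 655
  x=12 (F, w=90) cum 745
⇒ x* = 5
y-coordinate, sorted with cumulative weight:
  y=4 (F, w=90) cum 90
  y=5 (A, w=70) cum 160
  y=7 (B, w=80) cum 240
  y=10 (D, w=50) cum 290
  y=12 (E, w=80) cum 370
  y=13 (G, w=300) cum 670  ← median
  y=14 (C, w=75) cum 745
⇒ y* = 13

(5, 13)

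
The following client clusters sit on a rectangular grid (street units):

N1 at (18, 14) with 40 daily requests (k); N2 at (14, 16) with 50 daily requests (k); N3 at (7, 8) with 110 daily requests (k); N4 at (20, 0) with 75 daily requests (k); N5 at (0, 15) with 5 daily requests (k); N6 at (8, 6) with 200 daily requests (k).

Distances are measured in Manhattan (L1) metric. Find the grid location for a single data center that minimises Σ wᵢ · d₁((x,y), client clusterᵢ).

Manhattan distance separates: Σwᵢ(|x−xᵢ|+|y−yᵢ|) = Σwᵢ|x−xᵢ| + Σwᵢ|y−yᵢ|, so x and y are optimised independently as 1-D weighted medians.
Total weight W = 480; half = 240.
x-coordinate, sorted with cumulative weight:
  x=0 (N5, w=5) cum 5
  x=7 (N3, w=110) cum 115
  x=8 (N6, w=200) cum 315  ← median
  x=14 (N2, w=50) cum 365
  x=18 (N1, w=40) cum 405
  x=20 (N4, w=75) cum 480
⇒ x* = 8
y-coordinate, sorted with cumulative weight:
  y=0 (N4, w=75) cum 75
  y=6 (N6, w=200) cum 275  ← median
  y=8 (N3, w=110) cum 385
  y=14 (N1, w=40) cum 425
  y=15 (N5, w=5) cum 430
  y=16 (N2, w=50) cum 480
⇒ y* = 6

(8, 6)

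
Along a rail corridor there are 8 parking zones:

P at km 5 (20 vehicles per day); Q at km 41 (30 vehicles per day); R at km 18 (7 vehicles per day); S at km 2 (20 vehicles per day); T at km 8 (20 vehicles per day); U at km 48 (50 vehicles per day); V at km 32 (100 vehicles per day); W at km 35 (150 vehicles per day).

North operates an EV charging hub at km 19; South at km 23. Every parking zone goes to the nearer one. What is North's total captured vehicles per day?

67

The indifferent point is the midpoint (19+23)/2 = 21; parking zones left of it (closer to North at 19) go to North, those right go to South.
  S at 2 (w=20) → North
  P at 5 (w=20) → North
  T at 8 (w=20) → North
  R at 18 (w=7) → North
  V at 32 (w=100) → South
  W at 35 (w=150) → South
  Q at 41 (w=30) → South
  U at 48 (w=50) → South
North captures 67; South captures 330.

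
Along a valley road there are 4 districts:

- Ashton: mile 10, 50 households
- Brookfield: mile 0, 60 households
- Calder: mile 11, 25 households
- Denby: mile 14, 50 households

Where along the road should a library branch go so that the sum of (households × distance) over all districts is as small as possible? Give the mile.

x = 10

For a sum of weighted absolute distances on a line, the optimum is the weighted median (not the mean). Total weight W = 185; half-weight = 92.5.
Sort by position and accumulate weight:
  mile 0 (Brookfield, w=60) → cum 60
  mile 10 (Ashton, w=50) → cum 110  ≥ 92.5 → median here
  mile 11 (Calder, w=25) → cum 135
  mile 14 (Denby, w=50) → cum 185
Optimal location: mile 10.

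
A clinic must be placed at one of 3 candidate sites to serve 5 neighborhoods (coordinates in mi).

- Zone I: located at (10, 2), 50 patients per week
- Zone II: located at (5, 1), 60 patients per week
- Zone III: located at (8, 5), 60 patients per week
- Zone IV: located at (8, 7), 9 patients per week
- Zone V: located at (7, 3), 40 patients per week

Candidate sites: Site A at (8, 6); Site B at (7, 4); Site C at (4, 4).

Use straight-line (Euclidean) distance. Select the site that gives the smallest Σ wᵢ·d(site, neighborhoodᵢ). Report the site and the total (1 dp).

Total weighted distance at each candidate:
  Site A (8, 6): total = 769.0
  Site B (7, 4): total = 549.9
  Site C (4, 4): total = 924.8
Minimum is at Site B with total 549.9 mi.

Site B, total 549.9 mi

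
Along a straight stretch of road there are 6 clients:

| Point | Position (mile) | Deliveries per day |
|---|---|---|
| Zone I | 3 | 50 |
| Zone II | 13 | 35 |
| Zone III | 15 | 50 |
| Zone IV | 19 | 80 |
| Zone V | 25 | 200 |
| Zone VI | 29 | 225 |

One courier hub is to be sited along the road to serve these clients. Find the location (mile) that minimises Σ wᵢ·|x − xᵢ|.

x = 25

For a sum of weighted absolute distances on a line, the optimum is the weighted median (not the mean). Total weight W = 640; half-weight = 320.
Sort by position and accumulate weight:
  mile 3 (Zone I, w=50) → cum 50
  mile 13 (Zone II, w=35) → cum 85
  mile 15 (Zone III, w=50) → cum 135
  mile 19 (Zone IV, w=80) → cum 215
  mile 25 (Zone V, w=200) → cum 415  ≥ 320 → median here
  mile 29 (Zone VI, w=225) → cum 640
Optimal location: mile 25.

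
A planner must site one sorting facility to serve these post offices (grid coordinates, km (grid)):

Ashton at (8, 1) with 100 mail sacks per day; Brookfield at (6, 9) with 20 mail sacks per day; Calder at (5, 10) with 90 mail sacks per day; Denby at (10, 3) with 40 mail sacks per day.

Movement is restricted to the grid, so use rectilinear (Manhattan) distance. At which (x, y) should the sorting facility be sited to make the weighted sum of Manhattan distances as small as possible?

Manhattan distance separates: Σwᵢ(|x−xᵢ|+|y−yᵢ|) = Σwᵢ|x−xᵢ| + Σwᵢ|y−yᵢ|, so x and y are optimised independently as 1-D weighted medians.
Total weight W = 250; half = 125.
x-coordinate, sorted with cumulative weight:
  x=5 (Calder, w=90) cum 90
  x=6 (Brookfield, w=20) cum 110
  x=8 (Ashton, w=100) cum 210  ← median
  x=10 (Denby, w=40) cum 250
⇒ x* = 8
y-coordinate, sorted with cumulative weight:
  y=1 (Ashton, w=100) cum 100
  y=3 (Denby, w=40) cum 140  ← median
  y=9 (Brookfield, w=20) cum 160
  y=10 (Calder, w=90) cum 250
⇒ y* = 3

(8, 3)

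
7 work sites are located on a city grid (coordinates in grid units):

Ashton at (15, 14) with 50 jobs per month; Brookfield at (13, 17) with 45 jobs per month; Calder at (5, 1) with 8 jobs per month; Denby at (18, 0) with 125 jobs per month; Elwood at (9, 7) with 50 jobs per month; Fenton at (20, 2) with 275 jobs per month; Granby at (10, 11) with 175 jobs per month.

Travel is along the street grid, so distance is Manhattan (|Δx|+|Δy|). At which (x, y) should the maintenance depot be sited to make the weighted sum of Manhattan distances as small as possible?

(18, 2)

Manhattan distance separates: Σwᵢ(|x−xᵢ|+|y−yᵢ|) = Σwᵢ|x−xᵢ| + Σwᵢ|y−yᵢ|, so x and y are optimised independently as 1-D weighted medians.
Total weight W = 728; half = 364.
x-coordinate, sorted with cumulative weight:
  x=5 (Calder, w=8) cum 8
  x=9 (Elwood, w=50) cum 58
  x=10 (Granby, w=175) cum 233
  x=13 (Brookfield, w=45) cum 278
  x=15 (Ashton, w=50) cum 328
  x=18 (Denby, w=125) cum 453  ← median
  x=20 (Fenton, w=275) cum 728
⇒ x* = 18
y-coordinate, sorted with cumulative weight:
  y=0 (Denby, w=125) cum 125
  y=1 (Calder, w=8) cum 133
  y=2 (Fenton, w=275) cum 408  ← median
  y=7 (Elwood, w=50) cum 458
  y=11 (Granby, w=175) cum 633
  y=14 (Ashton, w=50) cum 683
  y=17 (Brookfield, w=45) cum 728
⇒ y* = 2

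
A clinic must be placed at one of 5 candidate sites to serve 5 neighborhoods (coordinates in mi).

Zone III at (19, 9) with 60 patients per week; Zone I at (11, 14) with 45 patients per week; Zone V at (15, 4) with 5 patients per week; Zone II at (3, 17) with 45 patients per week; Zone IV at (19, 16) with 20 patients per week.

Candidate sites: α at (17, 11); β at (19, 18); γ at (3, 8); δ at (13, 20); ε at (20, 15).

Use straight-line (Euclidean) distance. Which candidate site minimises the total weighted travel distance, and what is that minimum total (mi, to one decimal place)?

α, total 1301.1 mi

Total weighted distance at each candidate:
  α (17, 11): total = 1301.1
  β (19, 18): total = 1776.7
  γ (3, 8): total = 2237.9
  δ (13, 20): total = 1731.1
  ε (20, 15): total = 1631.4
Minimum is at α with total 1301.1 mi.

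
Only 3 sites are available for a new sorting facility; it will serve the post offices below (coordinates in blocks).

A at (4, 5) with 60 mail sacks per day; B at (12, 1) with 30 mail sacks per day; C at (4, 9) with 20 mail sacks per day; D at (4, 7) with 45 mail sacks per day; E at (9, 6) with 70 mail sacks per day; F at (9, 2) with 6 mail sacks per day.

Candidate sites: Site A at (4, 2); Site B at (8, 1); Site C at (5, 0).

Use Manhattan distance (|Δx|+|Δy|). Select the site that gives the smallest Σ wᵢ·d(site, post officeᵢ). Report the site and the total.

Site A, total 1475 blocks

Total weighted distance at each candidate:
  Site A (4, 2): total = 1475
  Site B (8, 1): total = 1722
  Site C (5, 0): total = 1896
Minimum is at Site A with total 1475 blocks.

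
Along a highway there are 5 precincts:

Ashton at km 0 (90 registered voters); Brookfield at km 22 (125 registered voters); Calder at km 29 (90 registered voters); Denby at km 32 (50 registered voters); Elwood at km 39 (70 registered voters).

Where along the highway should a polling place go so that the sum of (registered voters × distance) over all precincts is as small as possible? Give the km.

x = 22

For a sum of weighted absolute distances on a line, the optimum is the weighted median (not the mean). Total weight W = 425; half-weight = 212.5.
Sort by position and accumulate weight:
  km 0 (Ashton, w=90) → cum 90
  km 22 (Brookfield, w=125) → cum 215  ≥ 212.5 → median here
  km 29 (Calder, w=90) → cum 305
  km 32 (Denby, w=50) → cum 355
  km 39 (Elwood, w=70) → cum 425
Optimal location: km 22.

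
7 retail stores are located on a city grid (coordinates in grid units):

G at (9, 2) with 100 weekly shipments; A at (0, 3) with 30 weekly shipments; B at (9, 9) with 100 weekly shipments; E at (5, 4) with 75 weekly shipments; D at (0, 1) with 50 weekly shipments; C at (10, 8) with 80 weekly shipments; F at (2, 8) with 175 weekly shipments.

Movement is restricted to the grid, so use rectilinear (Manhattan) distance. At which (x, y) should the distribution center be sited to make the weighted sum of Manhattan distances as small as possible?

(5, 8)

Manhattan distance separates: Σwᵢ(|x−xᵢ|+|y−yᵢ|) = Σwᵢ|x−xᵢ| + Σwᵢ|y−yᵢ|, so x and y are optimised independently as 1-D weighted medians.
Total weight W = 610; half = 305.
x-coordinate, sorted with cumulative weight:
  x=0 (A, w=30) cum 30
  x=0 (D, w=50) cum 80
  x=2 (F, w=175) cum 255
  x=5 (E, w=75) cum 330  ← median
  x=9 (G, w=100) cum 430
  x=9 (B, w=100) cum 530
  x=10 (C, w=80) cum 610
⇒ x* = 5
y-coordinate, sorted with cumulative weight:
  y=1 (D, w=50) cum 50
  y=2 (G, w=100) cum 150
  y=3 (A, w=30) cum 180
  y=4 (E, w=75) cum 255
  y=8 (C, w=80) cum 335  ← median
  y=8 (F, w=175) cum 510
  y=9 (B, w=100) cum 610
⇒ y* = 8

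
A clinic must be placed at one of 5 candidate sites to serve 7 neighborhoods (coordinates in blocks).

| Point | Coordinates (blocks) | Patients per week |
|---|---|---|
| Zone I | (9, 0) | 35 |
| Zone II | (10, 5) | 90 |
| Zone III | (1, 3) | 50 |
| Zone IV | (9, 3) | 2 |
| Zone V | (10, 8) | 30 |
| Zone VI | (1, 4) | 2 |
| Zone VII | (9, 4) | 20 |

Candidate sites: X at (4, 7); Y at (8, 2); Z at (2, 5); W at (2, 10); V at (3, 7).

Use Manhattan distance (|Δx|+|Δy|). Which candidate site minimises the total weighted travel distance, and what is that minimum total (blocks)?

Y, total 1277 blocks

Total weighted distance at each candidate:
  X (4, 7): total = 1890
  Y (8, 2): total = 1277
  Z (2, 5): total = 1802
  W (2, 10): total = 2767
  V (3, 7): total = 2015
Minimum is at Y with total 1277 blocks.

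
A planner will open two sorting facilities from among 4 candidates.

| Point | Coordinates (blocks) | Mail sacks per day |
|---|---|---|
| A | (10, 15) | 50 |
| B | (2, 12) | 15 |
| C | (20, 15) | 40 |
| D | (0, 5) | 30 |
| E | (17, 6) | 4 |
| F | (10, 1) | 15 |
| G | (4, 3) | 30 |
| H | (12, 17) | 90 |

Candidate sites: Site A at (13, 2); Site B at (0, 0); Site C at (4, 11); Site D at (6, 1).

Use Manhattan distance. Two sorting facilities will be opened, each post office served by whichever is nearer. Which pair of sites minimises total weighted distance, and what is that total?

Evaluate every pair (each demand assigned to the nearer of the two):
  {Site C, Site D}: total = 3149
  {Site B, Site C}: total = 3202
  {Site A, Site C}: total = 3237
  {Site A, Site B}: total = 3702
  {Site A, Site D}: total = 3777
  {Site B, Site D}: total = 4604
Best pair: {Site C, Site D} with total 3149.

{Site C, Site D}, total 3149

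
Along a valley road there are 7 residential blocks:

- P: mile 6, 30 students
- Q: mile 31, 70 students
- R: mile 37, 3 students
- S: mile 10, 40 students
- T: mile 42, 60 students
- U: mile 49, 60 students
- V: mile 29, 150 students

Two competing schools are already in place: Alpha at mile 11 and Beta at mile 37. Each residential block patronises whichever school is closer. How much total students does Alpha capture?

The indifferent point is the midpoint (11+37)/2 = 24; residential blocks left of it (closer to Alpha at 11) go to Alpha, those right go to Beta.
  P at 6 (w=30) → Alpha
  S at 10 (w=40) → Alpha
  V at 29 (w=150) → Beta
  Q at 31 (w=70) → Beta
  R at 37 (w=3) → Beta
  T at 42 (w=60) → Beta
  U at 49 (w=60) → Beta
Alpha captures 70; Beta captures 343.

70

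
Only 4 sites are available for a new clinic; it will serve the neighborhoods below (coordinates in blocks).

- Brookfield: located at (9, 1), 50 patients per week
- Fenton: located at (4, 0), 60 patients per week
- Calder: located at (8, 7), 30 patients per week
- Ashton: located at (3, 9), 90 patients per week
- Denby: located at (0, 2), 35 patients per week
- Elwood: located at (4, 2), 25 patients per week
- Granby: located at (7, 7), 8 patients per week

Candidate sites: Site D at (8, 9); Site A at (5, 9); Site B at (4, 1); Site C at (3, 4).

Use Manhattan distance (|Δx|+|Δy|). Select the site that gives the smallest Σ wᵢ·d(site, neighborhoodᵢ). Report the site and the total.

Total weighted distance at each candidate:
  Site D (8, 9): total = 2564
  Site A (5, 9): total = 2182
  Site B (4, 1): total = 1692
  Site C (3, 4): total = 1746
Minimum is at Site B with total 1692 blocks.

Site B, total 1692 blocks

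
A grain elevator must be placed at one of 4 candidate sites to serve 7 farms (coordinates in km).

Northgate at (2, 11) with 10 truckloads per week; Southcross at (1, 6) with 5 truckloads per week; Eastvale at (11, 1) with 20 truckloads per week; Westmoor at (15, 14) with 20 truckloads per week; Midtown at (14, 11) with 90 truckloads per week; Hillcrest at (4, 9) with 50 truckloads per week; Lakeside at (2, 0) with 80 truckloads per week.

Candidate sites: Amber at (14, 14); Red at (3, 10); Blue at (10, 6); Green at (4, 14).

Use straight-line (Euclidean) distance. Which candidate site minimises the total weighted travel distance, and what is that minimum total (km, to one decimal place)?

Total weighted distance at each candidate:
  Amber (14, 14): total = 2791.0
  Red (3, 10): total = 2399.1
  Blue (10, 6): total = 2141.7
  Green (4, 14): total = 2915.1
Minimum is at Blue with total 2141.7 km.

Blue, total 2141.7 km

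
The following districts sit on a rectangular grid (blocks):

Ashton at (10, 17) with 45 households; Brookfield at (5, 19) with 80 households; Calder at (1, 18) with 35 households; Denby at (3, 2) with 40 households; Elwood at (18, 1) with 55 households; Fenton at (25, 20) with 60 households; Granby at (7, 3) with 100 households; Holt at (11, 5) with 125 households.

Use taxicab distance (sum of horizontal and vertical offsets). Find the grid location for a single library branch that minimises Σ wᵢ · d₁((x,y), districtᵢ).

(10, 5)

Manhattan distance separates: Σwᵢ(|x−xᵢ|+|y−yᵢ|) = Σwᵢ|x−xᵢ| + Σwᵢ|y−yᵢ|, so x and y are optimised independently as 1-D weighted medians.
Total weight W = 540; half = 270.
x-coordinate, sorted with cumulative weight:
  x=1 (Calder, w=35) cum 35
  x=3 (Denby, w=40) cum 75
  x=5 (Brookfield, w=80) cum 155
  x=7 (Granby, w=100) cum 255
  x=10 (Ashton, w=45) cum 300  ← median
  x=11 (Holt, w=125) cum 425
  x=18 (Elwood, w=55) cum 480
  x=25 (Fenton, w=60) cum 540
⇒ x* = 10
y-coordinate, sorted with cumulative weight:
  y=1 (Elwood, w=55) cum 55
  y=2 (Denby, w=40) cum 95
  y=3 (Granby, w=100) cum 195
  y=5 (Holt, w=125) cum 320  ← median
  y=17 (Ashton, w=45) cum 365
  y=18 (Calder, w=35) cum 400
  y=19 (Brookfield, w=80) cum 480
  y=20 (Fenton, w=60) cum 540
⇒ y* = 5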